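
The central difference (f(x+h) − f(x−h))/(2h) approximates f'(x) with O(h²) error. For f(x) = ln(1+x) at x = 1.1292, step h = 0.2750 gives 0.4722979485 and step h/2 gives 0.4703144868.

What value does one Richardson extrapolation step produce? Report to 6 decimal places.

r = 2, so 2^r = 4.
Weighted: 1.8812579472 − 0.4722979485 = 1.4089599987
Divide by 2^2 − 1 = 3.
Extrapolated: 1.4089599987 / 3 = 0.4696533329
Gap between inputs: 1.983e-03; correction applied: −0.0006611539.

0.469653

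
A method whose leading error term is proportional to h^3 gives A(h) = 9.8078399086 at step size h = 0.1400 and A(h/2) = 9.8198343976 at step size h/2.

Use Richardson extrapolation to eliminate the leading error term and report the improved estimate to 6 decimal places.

Order 3 gives 2^r = 8 and 2^r − 1 = 7.
8·9.8198343976 = 78.5586751808; subtract 9.8078399086 → 68.7508352722
Denominator 8 − 1 = 7.
(8·9.8198343976 − 9.8078399086)/(8 − 1) = 9.8215478960

9.821548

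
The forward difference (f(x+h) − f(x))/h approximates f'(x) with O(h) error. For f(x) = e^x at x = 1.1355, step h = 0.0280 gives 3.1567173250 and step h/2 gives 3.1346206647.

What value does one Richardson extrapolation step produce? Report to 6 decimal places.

Method order is 1; weight 2^1 = 2.
2·3.1346206647 = 6.2692413294; 6.2692413294 − 3.1567173250 = 3.1125240044
Denominator 2 − 1 = 1.
R = 3.1125240044/1 = 3.1125240044

3.112524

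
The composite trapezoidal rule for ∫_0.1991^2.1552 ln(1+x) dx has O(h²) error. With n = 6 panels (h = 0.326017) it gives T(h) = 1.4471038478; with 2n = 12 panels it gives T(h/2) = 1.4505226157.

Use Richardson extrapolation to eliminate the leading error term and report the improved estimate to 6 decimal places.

r = 2: numerator weight 4, denominator 3.
Top: 4(1.4505226157) − (1.4471038478) = 4.3549866150
Denominator 4 − 1 = 3.
Extrapolated: 4.3549866150 / 3 = 1.4516622050
Shift from A(h/2): +0.0011395893.

1.451662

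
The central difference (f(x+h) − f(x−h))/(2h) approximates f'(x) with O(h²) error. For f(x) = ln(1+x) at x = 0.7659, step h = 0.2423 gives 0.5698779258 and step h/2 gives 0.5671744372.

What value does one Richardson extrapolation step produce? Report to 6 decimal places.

0.566273

Method order is 2; weight 2^2 = 4.
Top: 4(0.5671744372) − (0.5698779258) = 1.6988198230
1.6988198230 ÷ 3 = 0.5662732743
Gap between inputs: 2.703e-03; correction applied: −0.0009011629.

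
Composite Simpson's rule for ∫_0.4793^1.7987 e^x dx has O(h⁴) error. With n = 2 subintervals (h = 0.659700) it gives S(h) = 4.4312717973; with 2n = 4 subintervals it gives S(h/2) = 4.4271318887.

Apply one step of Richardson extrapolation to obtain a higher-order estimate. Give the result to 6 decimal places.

Order 4 gives 2^r = 16 and 2^r − 1 = 15.
16×4.4271318887 = 70.8341102192; subtract 4.4312717973 → 66.4028384219
Divide by 2^4 − 1 = 15.
66.4028384219 ÷ 15 = 4.4268558948

4.426856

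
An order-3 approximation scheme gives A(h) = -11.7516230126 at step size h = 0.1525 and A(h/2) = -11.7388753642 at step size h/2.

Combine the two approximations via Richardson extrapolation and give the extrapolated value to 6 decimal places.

r = 3, so 2^r = 8.
Top: 8(-11.7388753642) − (-11.7516230126) = -82.1593799010
Divide by 2^3 − 1 = 7.
(8*(-11.7388753642) − (-11.7516230126))/(8 − 1) = -11.7370542716
Shift from A(h/2): +0.0018210926.

-11.737054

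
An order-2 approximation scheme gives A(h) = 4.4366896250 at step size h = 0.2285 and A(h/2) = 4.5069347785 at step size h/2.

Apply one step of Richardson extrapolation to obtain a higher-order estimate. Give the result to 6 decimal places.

Order 2 gives 2^r = 4 and 2^r − 1 = 3.
4*4.5069347785 = 18.0277391140; subtract 4.4366896250 → 13.5910494890
Denominator 4 − 1 = 3.
Result: 4.5303498297

4.530350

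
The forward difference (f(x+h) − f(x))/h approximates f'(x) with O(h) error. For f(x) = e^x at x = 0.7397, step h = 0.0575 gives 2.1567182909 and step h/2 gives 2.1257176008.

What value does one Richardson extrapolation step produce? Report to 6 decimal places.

2.094717

The method has order 1: 2^1 = 2.
Top: 2(2.1257176008) − (2.1567182909) = 2.0947169107
Divide by 2^1 − 1 = 1.
R = 2.0947169107/1 = 2.0947169107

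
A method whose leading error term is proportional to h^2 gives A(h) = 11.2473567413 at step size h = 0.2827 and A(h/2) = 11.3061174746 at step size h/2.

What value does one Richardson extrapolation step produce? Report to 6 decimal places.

11.325704

Method order is 2; weight 2^2 = 4.
A(h/2) − A(h) = 11.3061174746 − 11.2473567413 = 0.0587607333
Correction (A(h/2) − A(h))/(4 − 1) = 0.0587607333/3 = 0.0195869111
R = A(h/2) + (A(h/2) − A(h))/3 = 11.3061174746 + 0.0195869111 = 11.3257043857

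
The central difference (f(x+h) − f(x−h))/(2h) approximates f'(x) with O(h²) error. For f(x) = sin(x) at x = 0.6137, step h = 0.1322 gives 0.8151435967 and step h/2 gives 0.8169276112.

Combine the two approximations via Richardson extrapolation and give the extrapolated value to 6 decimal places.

Leading term ∝ h^2; use weight 4 = 2^2.
Top: 4(0.8169276112) − (0.8151435967) = 2.4525668481
(4×0.8169276112 − 0.8151435967)/(4 − 1) = 0.8175222827
Gap between inputs: 1.784e-03; correction applied: +0.0005946715.

0.817522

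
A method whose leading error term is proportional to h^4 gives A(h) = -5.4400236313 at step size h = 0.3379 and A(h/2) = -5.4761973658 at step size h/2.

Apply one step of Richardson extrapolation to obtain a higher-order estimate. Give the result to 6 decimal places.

-5.478609

With r = 4 the leading error scales as h^4, so the weight is 2^4 = 16.
16*(-5.4761973658) = -87.6191578528; subtract (-5.4400236313) → -82.1791342215
R = (-82.1791342215)/15 = -5.4786089481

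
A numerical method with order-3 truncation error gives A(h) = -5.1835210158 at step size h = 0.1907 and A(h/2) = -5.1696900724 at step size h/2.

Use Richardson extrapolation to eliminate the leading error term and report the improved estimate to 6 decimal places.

Leading term ∝ h^3; use weight 8 = 2^3.
8 × (-5.1696900724) = -41.3575205792; (-41.3575205792) − (-5.1835210158) = -36.1739995634
Denominator 8 − 1 = 7.
(-36.1739995634) ÷ 7 = -5.1677142233

-5.167714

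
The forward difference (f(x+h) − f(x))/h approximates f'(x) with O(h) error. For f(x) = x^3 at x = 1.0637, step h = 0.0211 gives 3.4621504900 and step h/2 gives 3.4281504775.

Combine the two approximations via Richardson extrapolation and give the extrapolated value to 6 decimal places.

3.394150

The method has order 1: 2^1 = 2.
2·3.4281504775 = 6.8563009550; 6.8563009550 − 3.4621504900 = 3.3941504650
Divide by 2^1 − 1 = 1.
(2·3.4281504775 − 3.4621504900)/(2 − 1) = 3.3941504650
Correction |R − A(h/2)| = 3.400e-02; gap |A(h/2) − A(h)| = 3.400e-02.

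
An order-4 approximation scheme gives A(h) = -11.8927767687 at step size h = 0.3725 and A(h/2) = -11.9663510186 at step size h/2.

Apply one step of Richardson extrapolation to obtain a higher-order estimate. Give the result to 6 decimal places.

-11.971256

Method order is 4; weight 2^4 = 16.
16*(-11.9663510186) = -191.4616162976; (-191.4616162976) − (-11.8927767687) = -179.5688395289
Divide by 2^4 − 1 = 15.
(16*(-11.9663510186) − (-11.8927767687))/(16 − 1) = -11.9712559686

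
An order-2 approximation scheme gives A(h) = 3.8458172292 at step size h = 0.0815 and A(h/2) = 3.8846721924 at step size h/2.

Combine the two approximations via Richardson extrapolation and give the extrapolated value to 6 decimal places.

3.897624

With r = 2 the leading error scales as h^2, so the weight is 2^2 = 4.
A(h/2) − A(h) = 3.8846721924 − 3.8458172292 = 0.0388549632
Divide by 2^2 − 1 = 3: 0.0388549632/3 = 0.0129516544
R = A(h/2) + (A(h/2) − A(h))/3 = 3.8846721924 + 0.0129516544 = 3.8976238468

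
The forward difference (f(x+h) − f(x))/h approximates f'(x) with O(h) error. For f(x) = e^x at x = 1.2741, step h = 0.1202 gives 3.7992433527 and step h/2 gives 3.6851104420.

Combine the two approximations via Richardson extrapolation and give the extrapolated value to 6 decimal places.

3.570978

Method order is 1; weight 2^1 = 2.
Numerator 2·A(h/2) − A(h) = 2·3.6851104420 − 3.7992433527 = 3.5709775313
Denominator 2 − 1 = 1.
3.5709775313 ÷ 1 = 3.5709775313
Shift from A(h/2): −0.1141329107.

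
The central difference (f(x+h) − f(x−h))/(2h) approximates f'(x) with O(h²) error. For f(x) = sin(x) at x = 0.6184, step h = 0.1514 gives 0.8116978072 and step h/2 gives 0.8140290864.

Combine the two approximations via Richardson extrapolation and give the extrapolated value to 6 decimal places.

Error is O(h^2); halving h shrinks it by 2^2 = 4.
Numerator 4*A(h/2) − A(h) = 4*0.8140290864 − 0.8116978072 = 2.4444185384
Extrapolated: 2.4444185384 / 3 = 0.8148061795

0.814806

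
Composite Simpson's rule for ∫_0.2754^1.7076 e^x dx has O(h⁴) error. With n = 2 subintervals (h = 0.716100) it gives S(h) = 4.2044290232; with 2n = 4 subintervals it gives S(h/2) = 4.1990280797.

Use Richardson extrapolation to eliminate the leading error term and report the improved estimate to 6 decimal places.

The method has order 4: 2^4 = 16.
2^4·A(h/2) = 67.1844492752; minus A(h) gives 62.9800202520.
Divide by 2^4 − 1 = 15.
(16·4.1990280797 − 4.2044290232)/(16 − 1) = 4.1986680168

4.198668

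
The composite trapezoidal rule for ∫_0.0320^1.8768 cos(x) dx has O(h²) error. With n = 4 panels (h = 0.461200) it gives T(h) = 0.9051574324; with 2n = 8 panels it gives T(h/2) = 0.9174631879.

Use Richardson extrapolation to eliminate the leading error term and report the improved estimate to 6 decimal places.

0.921565

The method has order 2: 2^2 = 4.
4*0.9174631879 − 0.9051574324 = 2.7646953192
Divide by 2^2 − 1 = 3.
So the Richardson estimate is 0.9215651064.
Gap between inputs: 1.231e-02; correction applied: +0.0041019185.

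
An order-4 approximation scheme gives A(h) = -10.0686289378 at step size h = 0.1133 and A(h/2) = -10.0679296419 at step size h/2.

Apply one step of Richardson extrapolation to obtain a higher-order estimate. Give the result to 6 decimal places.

Method order is 4; weight 2^4 = 16.
Difference of the inputs: -10.0679296419 − (-10.0686289378) = 0.0006992959
Divide by 2^4 − 1 = 15: 0.0006992959/15 = 0.0000466197
R = -10.0679296419 + 0.0000466197 = -10.0678830222
Gap between inputs: 6.993e-04; correction applied: +0.0000466197.

-10.067883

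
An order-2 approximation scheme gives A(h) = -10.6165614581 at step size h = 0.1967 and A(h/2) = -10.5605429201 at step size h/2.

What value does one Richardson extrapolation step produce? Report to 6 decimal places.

-10.541870

With r = 2 the leading error scales as h^2, so the weight is 2^2 = 4.
4 × (-10.5605429201) = -42.2421716804; (-42.2421716804) − (-10.6165614581) = -31.6256102223
Extrapolated: (-31.6256102223) / 3 = -10.5418700741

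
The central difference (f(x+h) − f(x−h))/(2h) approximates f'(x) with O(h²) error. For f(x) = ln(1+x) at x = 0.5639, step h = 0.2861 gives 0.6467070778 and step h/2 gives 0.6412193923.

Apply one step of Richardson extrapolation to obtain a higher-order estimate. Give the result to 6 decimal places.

0.639390

r = 2: numerator weight 4, denominator 3.
Numerator 4×A(h/2) − A(h) = 4×0.6412193923 − 0.6467070778 = 1.9181704914
Extrapolated: 1.9181704914 / 3 = 0.6393901638
Gap between inputs: 5.488e-03; correction applied: −0.0018292285.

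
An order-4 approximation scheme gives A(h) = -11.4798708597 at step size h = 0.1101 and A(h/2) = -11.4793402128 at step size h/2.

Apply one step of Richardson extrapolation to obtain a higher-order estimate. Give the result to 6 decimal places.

-11.479305

r = 4: numerator weight 16, denominator 15.
Top: 16(-11.4793402128) − (-11.4798708597) = -172.1895725451
Divide by 2^4 − 1 = 15.
(-172.1895725451) ÷ 15 = -11.4793048363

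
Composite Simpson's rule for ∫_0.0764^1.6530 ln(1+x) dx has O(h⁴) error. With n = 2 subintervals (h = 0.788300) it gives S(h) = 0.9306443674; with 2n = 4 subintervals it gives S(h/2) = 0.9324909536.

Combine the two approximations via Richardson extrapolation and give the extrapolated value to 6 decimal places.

r = 4: numerator weight 16, denominator 15.
Numerator 16 × A(h/2) − A(h) = 16 × 0.9324909536 − 0.9306443674 = 13.9892108902
Divide by 2^4 − 1 = 15.
So the Richardson estimate is 0.9326140593.

0.932614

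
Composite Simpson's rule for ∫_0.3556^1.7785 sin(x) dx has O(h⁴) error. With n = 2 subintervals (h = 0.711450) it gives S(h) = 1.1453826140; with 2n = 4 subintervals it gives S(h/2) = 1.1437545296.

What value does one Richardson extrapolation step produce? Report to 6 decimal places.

1.143646

r = 4: numerator weight 16, denominator 15.
A(h/2) − A(h) = 1.1437545296 − 1.1453826140 = -0.0016280844
Divide by 2^4 − 1 = 15: (-0.0016280844)/15 = -0.0001085390
R = A(h/2) + (A(h/2) − A(h))/15 = 1.1437545296 − 0.0001085390 = 1.1436459906
Gap between inputs: 1.628e-03; correction applied: −0.0001085390.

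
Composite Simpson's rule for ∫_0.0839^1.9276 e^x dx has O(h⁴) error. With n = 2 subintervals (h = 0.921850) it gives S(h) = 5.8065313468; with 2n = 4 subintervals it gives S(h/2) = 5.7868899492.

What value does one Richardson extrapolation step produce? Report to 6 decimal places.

Error is O(h^4); halving h shrinks it by 2^4 = 16.
16*5.7868899492 = 92.5902391872; subtract 5.8065313468 → 86.7837078404
Divide by 2^4 − 1 = 15.
Extrapolated: 86.7837078404 / 15 = 5.7855805227

5.785581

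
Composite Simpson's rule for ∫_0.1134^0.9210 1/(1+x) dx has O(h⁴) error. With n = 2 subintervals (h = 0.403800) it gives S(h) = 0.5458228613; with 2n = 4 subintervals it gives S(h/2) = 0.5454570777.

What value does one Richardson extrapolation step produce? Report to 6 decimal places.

0.545433

r = 4: numerator weight 16, denominator 15.
Numerator 16*A(h/2) − A(h) = 16*0.5454570777 − 0.5458228613 = 8.1814903819
8.1814903819 ÷ 15 = 0.5454326921
Shift from A(h/2): −0.0000243856.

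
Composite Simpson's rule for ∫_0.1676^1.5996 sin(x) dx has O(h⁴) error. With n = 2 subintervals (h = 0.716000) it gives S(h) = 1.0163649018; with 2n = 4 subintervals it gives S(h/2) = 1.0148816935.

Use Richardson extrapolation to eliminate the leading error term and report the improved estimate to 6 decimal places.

Order 4 gives 2^r = 16 and 2^r − 1 = 15.
Numerator 16*A(h/2) − A(h) = 16*1.0148816935 − 1.0163649018 = 15.2217421942
Divide by 2^4 − 1 = 15.
Result: 1.0147828129
Correction |R − A(h/2)| = 9.888e-05; gap |A(h/2) − A(h)| = 1.483e-03.

1.014783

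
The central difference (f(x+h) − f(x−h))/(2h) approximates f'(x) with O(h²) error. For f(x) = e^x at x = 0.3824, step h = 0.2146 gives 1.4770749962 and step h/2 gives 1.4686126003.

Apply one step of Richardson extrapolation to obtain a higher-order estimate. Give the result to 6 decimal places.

The method has order 2: 2^2 = 4.
Top: 4(1.4686126003) − (1.4770749962) = 4.3973754050
Extrapolated: 4.3973754050 / 3 = 1.4657918017
Correction |R − A(h/2)| = 2.821e-03; gap |A(h/2) − A(h)| = 8.462e-03.

1.465792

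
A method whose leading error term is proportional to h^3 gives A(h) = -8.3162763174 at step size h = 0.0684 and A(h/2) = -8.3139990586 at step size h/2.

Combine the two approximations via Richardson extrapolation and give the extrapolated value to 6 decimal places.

-8.313674

Leading term ∝ h^3; use weight 8 = 2^3.
8*(-8.3139990586) = -66.5119924688; (-66.5119924688) − (-8.3162763174) = -58.1957161514
Divide by 2^3 − 1 = 7.
R = (-58.1957161514)/7 = -8.3136737359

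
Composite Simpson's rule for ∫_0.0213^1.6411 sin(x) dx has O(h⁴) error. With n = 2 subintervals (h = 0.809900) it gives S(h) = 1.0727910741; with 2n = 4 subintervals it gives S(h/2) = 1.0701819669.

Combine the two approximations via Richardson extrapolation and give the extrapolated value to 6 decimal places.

The method has order 4: 2^4 = 16.
Weighted: 17.1229114704 − 1.0727910741 = 16.0501203963
Extrapolated: 16.0501203963 / 15 = 1.0700080264
Shift from A(h/2): −0.0001739405.

1.070008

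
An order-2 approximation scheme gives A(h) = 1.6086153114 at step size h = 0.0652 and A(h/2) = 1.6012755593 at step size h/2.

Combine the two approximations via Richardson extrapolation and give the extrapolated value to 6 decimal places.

1.598829

Method order is 2; weight 2^2 = 4.
4*1.6012755593 = 6.4051022372; 6.4051022372 − 1.6086153114 = 4.7964869258
4.7964869258 ÷ 3 = 1.5988289753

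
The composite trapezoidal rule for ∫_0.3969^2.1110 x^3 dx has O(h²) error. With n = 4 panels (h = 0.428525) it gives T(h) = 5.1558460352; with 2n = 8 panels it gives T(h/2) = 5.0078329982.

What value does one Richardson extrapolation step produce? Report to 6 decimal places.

4.958495

Error is O(h^2); halving h shrinks it by 2^2 = 4.
Numerator 4 × A(h/2) − A(h) = 4 × 5.0078329982 − 5.1558460352 = 14.8754859576
Extrapolated: 14.8754859576 / 3 = 4.9584953192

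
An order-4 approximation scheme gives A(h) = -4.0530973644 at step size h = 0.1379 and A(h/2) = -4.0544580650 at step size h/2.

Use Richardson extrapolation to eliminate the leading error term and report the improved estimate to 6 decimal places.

Method order is 4; weight 2^4 = 16.
Numerator 16 × A(h/2) − A(h) = 16 × (-4.0544580650) − (-4.0530973644) = -60.8182316756
Extrapolated: (-60.8182316756) / 15 = -4.0545487784
Correction |R − A(h/2)| = 9.071e-05; gap |A(h/2) − A(h)| = 1.361e-03.

-4.054549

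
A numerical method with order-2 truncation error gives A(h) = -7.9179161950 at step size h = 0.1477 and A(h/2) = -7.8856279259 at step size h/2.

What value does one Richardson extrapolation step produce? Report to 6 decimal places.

With r = 2 the leading error scales as h^2, so the weight is 2^2 = 4.
Top: 4(-7.8856279259) − (-7.9179161950) = -23.6245955086
Denominator 4 − 1 = 3.
R = (-23.6245955086)/3 = -7.8748651695

-7.874865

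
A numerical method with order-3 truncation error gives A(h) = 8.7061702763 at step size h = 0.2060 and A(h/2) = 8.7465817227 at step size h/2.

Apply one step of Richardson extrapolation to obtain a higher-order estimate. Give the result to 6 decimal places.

8.752355

Error is O(h^3); halving h shrinks it by 2^3 = 8.
Difference of the inputs: 8.7465817227 − 8.7061702763 = 0.0404114464
Correction (A(h/2) − A(h))/(8 − 1) = 0.0404114464/7 = 0.0057730638
R = A(h/2) + (A(h/2) − A(h))/7 = 8.7465817227 + 0.0057730638 = 8.7523547865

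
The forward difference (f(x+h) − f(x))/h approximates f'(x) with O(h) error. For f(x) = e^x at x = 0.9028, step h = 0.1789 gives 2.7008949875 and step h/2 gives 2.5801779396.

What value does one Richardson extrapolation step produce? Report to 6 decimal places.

2.459461

r = 1, so 2^r = 2.
Difference of the inputs: 2.5801779396 − 2.7008949875 = -0.1207170479
Correction (A(h/2) − A(h))/(2 − 1) = (-0.1207170479)/1 = -0.1207170479
R = A(h/2) + (A(h/2) − A(h))/1 = 2.5801779396 − 0.1207170479 = 2.4594608917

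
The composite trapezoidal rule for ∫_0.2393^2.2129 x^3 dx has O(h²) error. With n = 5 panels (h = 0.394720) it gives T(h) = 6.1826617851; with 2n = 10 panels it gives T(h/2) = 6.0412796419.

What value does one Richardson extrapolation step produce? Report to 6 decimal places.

5.994152

Order 2 gives 2^r = 4 and 2^r − 1 = 3.
4·6.0412796419 = 24.1651185676; subtract 6.1826617851 → 17.9824567825
Divide by 2^2 − 1 = 3.
R = 17.9824567825/3 = 5.9941522608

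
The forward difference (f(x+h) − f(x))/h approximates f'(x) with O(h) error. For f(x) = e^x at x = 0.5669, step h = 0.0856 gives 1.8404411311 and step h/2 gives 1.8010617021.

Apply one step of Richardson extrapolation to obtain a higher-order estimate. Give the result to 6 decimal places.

1.761682

Leading term ∝ h^1; use weight 2 = 2^1.
A(h/2) − A(h) = 1.8010617021 − 1.8404411311 = -0.0393794290
Correction (A(h/2) − A(h))/(2 − 1) = (-0.0393794290)/1 = -0.0393794290
R = 1.8010617021 − 0.0393794290 = 1.7616822731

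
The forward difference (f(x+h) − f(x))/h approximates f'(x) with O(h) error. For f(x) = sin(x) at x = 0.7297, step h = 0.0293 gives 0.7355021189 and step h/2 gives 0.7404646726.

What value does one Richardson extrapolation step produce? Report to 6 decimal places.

r = 1, so 2^r = 2.
Numerator 2·A(h/2) − A(h) = 2·0.7404646726 − 0.7355021189 = 0.7454272263
Divide by 2^1 − 1 = 1.
So the Richardson estimate is 0.7454272263.
Correction |R − A(h/2)| = 4.963e-03; gap |A(h/2) − A(h)| = 4.963e-03.

0.745427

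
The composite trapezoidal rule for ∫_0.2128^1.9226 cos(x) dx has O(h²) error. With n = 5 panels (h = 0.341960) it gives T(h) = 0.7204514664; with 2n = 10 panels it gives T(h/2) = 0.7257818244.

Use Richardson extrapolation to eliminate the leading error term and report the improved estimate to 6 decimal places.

r = 2, so 2^r = 4.
Weighted: 2.9031272976 − 0.7204514664 = 2.1826758312
Denominator 4 − 1 = 3.
So the Richardson estimate is 0.7275586104.

0.727559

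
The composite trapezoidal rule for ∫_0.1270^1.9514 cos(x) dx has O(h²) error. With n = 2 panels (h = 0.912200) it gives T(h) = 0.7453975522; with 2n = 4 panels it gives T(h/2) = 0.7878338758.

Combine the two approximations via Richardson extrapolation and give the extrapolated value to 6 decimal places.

0.801979

r = 2: numerator weight 4, denominator 3.
Difference of the inputs: 0.7878338758 − 0.7453975522 = 0.0424363236
Divide by 2^2 − 1 = 3: 0.0424363236/3 = 0.0141454412
R = A(h/2) + (A(h/2) − A(h))/3 = 0.7878338758 + 0.0141454412 = 0.8019793170
Gap between inputs: 4.244e-02; correction applied: +0.0141454412.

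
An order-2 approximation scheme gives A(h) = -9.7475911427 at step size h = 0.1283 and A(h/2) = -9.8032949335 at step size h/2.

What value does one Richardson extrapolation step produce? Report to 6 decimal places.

The method has order 2: 2^2 = 4.
Top: 4(-9.8032949335) − (-9.7475911427) = -29.4655885913
Divide by 2^2 − 1 = 3.
(4 × (-9.8032949335) − (-9.7475911427))/(4 − 1) = -9.8218628638

-9.821863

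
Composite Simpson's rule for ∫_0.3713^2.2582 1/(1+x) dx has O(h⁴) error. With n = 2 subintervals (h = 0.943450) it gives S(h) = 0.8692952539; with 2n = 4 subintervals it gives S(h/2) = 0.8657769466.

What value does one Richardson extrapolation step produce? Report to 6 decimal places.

The method has order 4: 2^4 = 16.
16·0.8657769466 = 13.8524311456; 13.8524311456 − 0.8692952539 = 12.9831358917
Divide by 2^4 − 1 = 15.
12.9831358917 ÷ 15 = 0.8655423928

0.865542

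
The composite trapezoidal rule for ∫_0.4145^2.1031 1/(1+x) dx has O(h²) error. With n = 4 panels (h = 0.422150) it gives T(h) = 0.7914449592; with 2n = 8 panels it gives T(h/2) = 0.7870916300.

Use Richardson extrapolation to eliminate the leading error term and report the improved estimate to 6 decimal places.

With r = 2 the leading error scales as h^2, so the weight is 2^2 = 4.
4×0.7870916300 − 0.7914449592 = 2.3569215608
Divide by 2^2 − 1 = 3.
R = 2.3569215608/3 = 0.7856405203
Gap between inputs: 4.353e-03; correction applied: −0.0014511097.

0.785641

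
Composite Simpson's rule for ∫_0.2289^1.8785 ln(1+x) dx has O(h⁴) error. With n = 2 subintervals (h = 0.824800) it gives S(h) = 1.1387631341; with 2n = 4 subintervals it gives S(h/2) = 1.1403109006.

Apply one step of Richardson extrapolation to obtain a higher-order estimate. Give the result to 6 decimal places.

Leading term ∝ h^4; use weight 16 = 2^4.
2^4×A(h/2) = 18.2449744096; minus A(h) gives 17.1062112755.
17.1062112755 ÷ 15 = 1.1404140850
Shift from A(h/2): +0.0001031844.

1.140414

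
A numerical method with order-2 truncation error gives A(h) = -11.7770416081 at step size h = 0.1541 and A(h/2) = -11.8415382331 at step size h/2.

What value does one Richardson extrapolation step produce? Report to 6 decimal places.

Error is O(h^2); halving h shrinks it by 2^2 = 4.
2^2·A(h/2) = -47.3661529324; minus A(h) gives -35.5891113243.
Denominator 4 − 1 = 3.
Result: -11.8630371081
Gap between inputs: 6.450e-02; correction applied: −0.0214988750.

-11.863037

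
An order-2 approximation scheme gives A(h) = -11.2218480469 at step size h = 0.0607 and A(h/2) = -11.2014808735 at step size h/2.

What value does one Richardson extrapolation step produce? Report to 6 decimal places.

-11.194692

r = 2, so 2^r = 4.
Weighted: (-44.8059234940) − (-11.2218480469) = -33.5840754471
R = (-33.5840754471)/3 = -11.1946918157
Shift from A(h/2): +0.0067890578.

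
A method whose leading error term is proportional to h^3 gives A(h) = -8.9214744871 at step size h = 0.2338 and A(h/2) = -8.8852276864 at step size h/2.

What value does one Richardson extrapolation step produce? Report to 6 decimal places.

Error is O(h^3); halving h shrinks it by 2^3 = 8.
Weighted: (-71.0818214912) − (-8.9214744871) = -62.1603470041
(-62.1603470041) ÷ 7 = -8.8800495720

-8.880050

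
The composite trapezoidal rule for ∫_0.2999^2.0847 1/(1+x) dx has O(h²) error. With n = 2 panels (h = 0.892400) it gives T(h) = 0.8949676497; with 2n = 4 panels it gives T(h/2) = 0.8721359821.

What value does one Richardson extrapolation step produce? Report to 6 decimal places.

The method has order 2: 2^2 = 4.
Difference of the inputs: 0.8721359821 − 0.8949676497 = -0.0228316676
Divide by 2^2 − 1 = 3: (-0.0228316676)/3 = -0.0076105559
R = A(h/2) + (A(h/2) − A(h))/3 = 0.8721359821 − 0.0076105559 = 0.8645254262
Shift from A(h/2): −0.0076105559.

0.864525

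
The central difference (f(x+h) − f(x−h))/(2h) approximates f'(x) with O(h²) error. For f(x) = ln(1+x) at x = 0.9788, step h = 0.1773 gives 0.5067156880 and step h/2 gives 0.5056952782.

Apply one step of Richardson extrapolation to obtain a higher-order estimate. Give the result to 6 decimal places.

0.505355

Leading term ∝ h^2; use weight 4 = 2^2.
4*0.5056952782 − 0.5067156880 = 1.5160654248
Divide by 2^2 − 1 = 3.
1.5160654248 ÷ 3 = 0.5053551416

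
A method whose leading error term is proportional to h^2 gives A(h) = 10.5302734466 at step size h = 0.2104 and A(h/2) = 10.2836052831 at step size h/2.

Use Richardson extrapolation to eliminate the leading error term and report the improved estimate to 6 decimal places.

10.201383

With r = 2 the leading error scales as h^2, so the weight is 2^2 = 4.
Numerator 4·A(h/2) − A(h) = 4·10.2836052831 − 10.5302734466 = 30.6041476858
Divide by 2^2 − 1 = 3.
30.6041476858 ÷ 3 = 10.2013825619
Shift from A(h/2): −0.0822227212.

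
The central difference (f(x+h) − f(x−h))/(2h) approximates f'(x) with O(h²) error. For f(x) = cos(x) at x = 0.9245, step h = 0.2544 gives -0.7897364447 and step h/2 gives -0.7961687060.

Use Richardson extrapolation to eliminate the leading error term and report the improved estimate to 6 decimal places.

-0.798313

Leading term ∝ h^2; use weight 4 = 2^2.
4·(-0.7961687060) = -3.1846748240; (-3.1846748240) − (-0.7897364447) = -2.3949383793
Divide by 2^2 − 1 = 3.
So the Richardson estimate is -0.7983127931.
Correction |R − A(h/2)| = 2.144e-03; gap |A(h/2) − A(h)| = 6.432e-03.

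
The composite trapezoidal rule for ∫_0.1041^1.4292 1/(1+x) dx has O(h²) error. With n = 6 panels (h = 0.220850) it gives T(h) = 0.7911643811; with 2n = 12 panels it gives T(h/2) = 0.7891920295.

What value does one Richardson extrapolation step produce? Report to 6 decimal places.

Method order is 2; weight 2^2 = 4.
Top: 4(0.7891920295) − (0.7911643811) = 2.3656037369
Divide by 2^2 − 1 = 3.
Extrapolated: 2.3656037369 / 3 = 0.7885345790

0.788535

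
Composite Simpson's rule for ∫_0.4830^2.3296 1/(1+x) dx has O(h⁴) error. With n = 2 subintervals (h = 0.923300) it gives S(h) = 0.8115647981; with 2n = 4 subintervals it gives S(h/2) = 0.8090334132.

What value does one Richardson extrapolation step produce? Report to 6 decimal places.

Leading term ∝ h^4; use weight 16 = 2^4.
Top: 16(0.8090334132) − (0.8115647981) = 12.1329698131
R = 12.1329698131/15 = 0.8088646542

0.808865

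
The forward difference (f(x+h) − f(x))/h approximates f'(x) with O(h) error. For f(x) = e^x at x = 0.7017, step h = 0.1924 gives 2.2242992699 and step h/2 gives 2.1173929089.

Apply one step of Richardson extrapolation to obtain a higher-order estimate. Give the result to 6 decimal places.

2.010487

Error is O(h^1); halving h shrinks it by 2^1 = 2.
2^1×A(h/2) = 4.2347858178; minus A(h) gives 2.0104865479.
2.0104865479 ÷ 1 = 2.0104865479
Shift from A(h/2): −0.1069063610.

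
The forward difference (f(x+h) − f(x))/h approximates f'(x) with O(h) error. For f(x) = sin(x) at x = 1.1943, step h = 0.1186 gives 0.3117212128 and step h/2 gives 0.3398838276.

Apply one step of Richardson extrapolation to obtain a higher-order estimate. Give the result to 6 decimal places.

Method order is 1; weight 2^1 = 2.
2*0.3398838276 = 0.6797676552; 0.6797676552 − 0.3117212128 = 0.3680464424
Denominator 2 − 1 = 1.
R = 0.3680464424/1 = 0.3680464424
Gap between inputs: 2.816e-02; correction applied: +0.0281626148.

0.368046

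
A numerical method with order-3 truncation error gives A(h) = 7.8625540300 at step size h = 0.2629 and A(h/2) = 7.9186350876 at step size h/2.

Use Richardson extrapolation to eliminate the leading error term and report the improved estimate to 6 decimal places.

7.926647

Leading term ∝ h^3; use weight 8 = 2^3.
Top: 8(7.9186350876) − (7.8625540300) = 55.4865266708
Extrapolated: 55.4865266708 / 7 = 7.9266466673
Correction |R − A(h/2)| = 8.012e-03; gap |A(h/2) − A(h)| = 5.608e-02.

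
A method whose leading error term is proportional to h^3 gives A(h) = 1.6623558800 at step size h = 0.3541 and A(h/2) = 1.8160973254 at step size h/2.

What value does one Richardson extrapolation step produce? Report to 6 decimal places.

1.838060

The method has order 3: 2^3 = 8.
8·1.8160973254 − 1.6623558800 = 12.8664227232
Extrapolated: 12.8664227232 / 7 = 1.8380603890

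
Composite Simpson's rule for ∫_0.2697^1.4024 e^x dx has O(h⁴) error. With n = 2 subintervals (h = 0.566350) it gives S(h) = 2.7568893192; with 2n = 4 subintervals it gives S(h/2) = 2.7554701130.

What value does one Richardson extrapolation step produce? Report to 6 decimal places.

2.755375

r = 4, so 2^r = 16.
Difference of the inputs: 2.7554701130 − 2.7568893192 = -0.0014192062
Divide by 2^4 − 1 = 15: (-0.0014192062)/15 = -0.0000946137
R = 2.7554701130 − 0.0000946137 = 2.7553754993
Shift from A(h/2): −0.0000946137.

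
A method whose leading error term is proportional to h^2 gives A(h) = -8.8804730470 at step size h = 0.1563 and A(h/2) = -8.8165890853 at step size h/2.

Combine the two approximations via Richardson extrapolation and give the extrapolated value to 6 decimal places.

r = 2, so 2^r = 4.
4×(-8.8165890853) = -35.2663563412; (-35.2663563412) − (-8.8804730470) = -26.3858832942
Extrapolated: (-26.3858832942) / 3 = -8.7952944314

-8.795294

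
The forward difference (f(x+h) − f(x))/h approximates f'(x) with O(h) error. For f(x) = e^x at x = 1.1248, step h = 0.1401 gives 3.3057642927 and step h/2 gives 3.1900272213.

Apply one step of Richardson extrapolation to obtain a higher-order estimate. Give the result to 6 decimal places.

Error is O(h^1); halving h shrinks it by 2^1 = 2.
2^1*A(h/2) = 6.3800544426; minus A(h) gives 3.0742901499.
(2*3.1900272213 − 3.3057642927)/(2 − 1) = 3.0742901499
Shift from A(h/2): −0.1157370714.

3.074290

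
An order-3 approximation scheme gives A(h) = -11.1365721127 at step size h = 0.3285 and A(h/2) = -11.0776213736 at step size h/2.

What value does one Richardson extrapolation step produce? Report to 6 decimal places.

-11.069200

Order 3 gives 2^r = 8 and 2^r − 1 = 7.
Top: 8(-11.0776213736) − (-11.1365721127) = -77.4843988761
Denominator 8 − 1 = 7.
Result: -11.0691998394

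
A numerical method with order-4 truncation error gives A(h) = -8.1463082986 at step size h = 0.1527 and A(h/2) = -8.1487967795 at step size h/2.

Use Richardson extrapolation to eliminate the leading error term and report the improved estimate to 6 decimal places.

r = 4, so 2^r = 16.
16×(-8.1487967795) − (-8.1463082986) = -122.2344401734
Extrapolated: (-122.2344401734) / 15 = -8.1489626782

-8.148963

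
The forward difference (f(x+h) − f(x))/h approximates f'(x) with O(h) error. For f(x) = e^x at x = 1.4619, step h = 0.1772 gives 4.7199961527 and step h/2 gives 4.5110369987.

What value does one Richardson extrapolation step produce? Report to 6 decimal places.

4.302078

r = 1, so 2^r = 2.
Weighted: 9.0220739974 − 4.7199961527 = 4.3020778447
Denominator 2 − 1 = 1.
Extrapolated: 4.3020778447 / 1 = 4.3020778447
Gap between inputs: 2.090e-01; correction applied: −0.2089591540.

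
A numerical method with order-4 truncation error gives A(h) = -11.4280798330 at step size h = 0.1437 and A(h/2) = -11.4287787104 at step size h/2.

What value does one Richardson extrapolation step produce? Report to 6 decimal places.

The method has order 4: 2^4 = 16.
16·(-11.4287787104) = -182.8604593664; subtract (-11.4280798330) → -171.4323795334
(-171.4323795334) ÷ 15 = -11.4288253022

-11.428825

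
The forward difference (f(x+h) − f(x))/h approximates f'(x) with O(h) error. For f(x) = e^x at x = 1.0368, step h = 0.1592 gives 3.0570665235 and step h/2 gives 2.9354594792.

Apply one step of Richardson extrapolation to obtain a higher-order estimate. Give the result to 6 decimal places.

Order 1 gives 2^r = 2 and 2^r − 1 = 1.
2 × 2.9354594792 = 5.8709189584; subtract 3.0570665235 → 2.8138524349
Divide by 2^1 − 1 = 1.
Result: 2.8138524349

2.813852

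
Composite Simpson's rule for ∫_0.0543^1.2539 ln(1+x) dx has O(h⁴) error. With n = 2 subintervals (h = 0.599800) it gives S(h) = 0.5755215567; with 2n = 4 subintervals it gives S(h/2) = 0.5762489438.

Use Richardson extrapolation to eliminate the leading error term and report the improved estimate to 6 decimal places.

Error is O(h^4); halving h shrinks it by 2^4 = 16.
16 × 0.5762489438 = 9.2199831008; 9.2199831008 − 0.5755215567 = 8.6444615441
Denominator 16 − 1 = 15.
So the Richardson estimate is 0.5762974363.
Correction |R − A(h/2)| = 4.849e-05; gap |A(h/2) − A(h)| = 7.274e-04.

0.576297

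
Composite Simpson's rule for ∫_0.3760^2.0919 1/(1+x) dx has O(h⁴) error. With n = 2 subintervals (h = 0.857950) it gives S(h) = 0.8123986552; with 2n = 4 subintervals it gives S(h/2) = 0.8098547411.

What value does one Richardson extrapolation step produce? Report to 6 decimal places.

0.809685

Order 4 gives 2^r = 16 and 2^r − 1 = 15.
16*0.8098547411 = 12.9576758576; subtract 0.8123986552 → 12.1452772024
Divide by 2^4 − 1 = 15.
Result: 0.8096851468
Shift from A(h/2): −0.0001695943.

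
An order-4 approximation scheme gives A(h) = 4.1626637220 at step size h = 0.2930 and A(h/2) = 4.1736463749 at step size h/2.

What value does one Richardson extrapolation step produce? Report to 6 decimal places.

4.174379

Order 4 gives 2^r = 16 and 2^r − 1 = 15.
A(h/2) − A(h) = 4.1736463749 − 4.1626637220 = 0.0109826529
Divide by 2^4 − 1 = 15: 0.0109826529/15 = 0.0007321769
R = A(h/2) + (A(h/2) − A(h))/15 = 4.1736463749 + 0.0007321769 = 4.1743785518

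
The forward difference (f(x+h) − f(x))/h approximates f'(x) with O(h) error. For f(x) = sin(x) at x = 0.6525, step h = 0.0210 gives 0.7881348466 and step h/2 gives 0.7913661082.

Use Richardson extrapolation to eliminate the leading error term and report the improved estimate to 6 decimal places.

Method order is 1; weight 2^1 = 2.
2*0.7913661082 = 1.5827322164; 1.5827322164 − 0.7881348466 = 0.7945973698
Denominator 2 − 1 = 1.
Result: 0.7945973698
Correction |R − A(h/2)| = 3.231e-03; gap |A(h/2) − A(h)| = 3.231e-03.

0.794597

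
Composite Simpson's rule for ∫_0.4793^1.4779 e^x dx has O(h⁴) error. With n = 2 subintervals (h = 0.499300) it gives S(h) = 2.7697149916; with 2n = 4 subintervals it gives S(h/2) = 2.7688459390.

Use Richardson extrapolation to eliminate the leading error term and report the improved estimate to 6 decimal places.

2.768788

Error is O(h^4); halving h shrinks it by 2^4 = 16.
Numerator 16·A(h/2) − A(h) = 16·2.7688459390 − 2.7697149916 = 41.5318200324
R = 41.5318200324/15 = 2.7687880022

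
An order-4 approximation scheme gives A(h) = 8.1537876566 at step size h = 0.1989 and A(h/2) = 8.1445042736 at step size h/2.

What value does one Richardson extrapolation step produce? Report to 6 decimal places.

Error is O(h^4); halving h shrinks it by 2^4 = 16.
2^4 × A(h/2) = 130.3120683776; minus A(h) gives 122.1582807210.
122.1582807210 ÷ 15 = 8.1438853814

8.143885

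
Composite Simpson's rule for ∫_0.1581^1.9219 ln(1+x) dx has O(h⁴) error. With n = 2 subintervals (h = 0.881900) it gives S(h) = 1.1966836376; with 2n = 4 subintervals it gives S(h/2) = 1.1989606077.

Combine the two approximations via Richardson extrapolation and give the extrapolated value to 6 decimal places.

r = 4, so 2^r = 16.
16*1.1989606077 = 19.1833697232; 19.1833697232 − 1.1966836376 = 17.9866860856
Divide by 2^4 − 1 = 15.
So the Richardson estimate is 1.1991124057.

1.199112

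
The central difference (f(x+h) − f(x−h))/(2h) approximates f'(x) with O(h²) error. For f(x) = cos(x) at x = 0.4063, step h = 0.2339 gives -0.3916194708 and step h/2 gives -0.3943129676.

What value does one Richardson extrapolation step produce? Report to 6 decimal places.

-0.395211

The method has order 2: 2^2 = 4.
4*(-0.3943129676) = -1.5772518704; subtract (-0.3916194708) → -1.1856323996
Denominator 4 − 1 = 3.
Result: -0.3952107999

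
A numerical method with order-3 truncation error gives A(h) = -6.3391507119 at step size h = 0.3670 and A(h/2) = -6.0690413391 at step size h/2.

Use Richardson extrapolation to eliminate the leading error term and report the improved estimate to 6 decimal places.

-6.030454

r = 3: numerator weight 8, denominator 7.
8 × (-6.0690413391) = -48.5523307128; subtract (-6.3391507119) → -42.2131800009
Divide by 2^3 − 1 = 7.
R = (-42.2131800009)/7 = -6.0304542858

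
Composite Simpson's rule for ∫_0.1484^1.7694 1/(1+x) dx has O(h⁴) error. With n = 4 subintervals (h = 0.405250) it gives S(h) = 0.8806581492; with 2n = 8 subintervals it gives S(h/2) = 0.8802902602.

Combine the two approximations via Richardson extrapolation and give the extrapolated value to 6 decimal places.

0.880266

Error is O(h^4); halving h shrinks it by 2^4 = 16.
Numerator 16*A(h/2) − A(h) = 16*0.8802902602 − 0.8806581492 = 13.2039860140
Divide by 2^4 − 1 = 15.
13.2039860140 ÷ 15 = 0.8802657343
Gap between inputs: 3.679e-04; correction applied: −0.0000245259.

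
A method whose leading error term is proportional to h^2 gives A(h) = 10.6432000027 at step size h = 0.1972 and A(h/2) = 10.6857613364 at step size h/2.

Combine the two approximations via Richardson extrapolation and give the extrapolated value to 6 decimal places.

Error is O(h^2); halving h shrinks it by 2^2 = 4.
Weighted: 42.7430453456 − 10.6432000027 = 32.0998453429
(4*10.6857613364 − 10.6432000027)/(4 − 1) = 10.6999484476
Correction |R − A(h/2)| = 1.419e-02; gap |A(h/2) − A(h)| = 4.256e-02.

10.699948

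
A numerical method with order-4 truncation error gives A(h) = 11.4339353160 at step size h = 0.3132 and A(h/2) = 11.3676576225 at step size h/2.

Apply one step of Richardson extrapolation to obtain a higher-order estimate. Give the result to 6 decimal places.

r = 4, so 2^r = 16.
16 × 11.3676576225 = 181.8825219600; subtract 11.4339353160 → 170.4485866440
Extrapolated: 170.4485866440 / 15 = 11.3632391096

11.363239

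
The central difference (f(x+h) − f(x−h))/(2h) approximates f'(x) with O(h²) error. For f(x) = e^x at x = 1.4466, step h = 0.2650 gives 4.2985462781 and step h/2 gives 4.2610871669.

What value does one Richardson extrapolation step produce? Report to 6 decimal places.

r = 2, so 2^r = 4.
Top: 4(4.2610871669) − (4.2985462781) = 12.7458023895
12.7458023895 ÷ 3 = 4.2486007965

4.248601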